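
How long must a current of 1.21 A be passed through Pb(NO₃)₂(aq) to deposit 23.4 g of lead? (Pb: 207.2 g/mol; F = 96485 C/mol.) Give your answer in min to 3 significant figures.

n(Pb) = 23.4 / 207.2 = 0.1129 mol
Pb²⁺ + 2e⁻ → Pb, so n(e⁻) = 2 × 0.1129 = 0.2258 mol
Q = 0.2258 × 96485 = 21790 C
t = Q / I = 21790 / 1.21 = 18010 s = 300 min

300 min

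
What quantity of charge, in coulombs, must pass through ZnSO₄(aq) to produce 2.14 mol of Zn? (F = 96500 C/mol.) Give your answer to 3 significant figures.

Zn²⁺ + 2e⁻ → Zn, so n(e⁻) = 2 × 2.14 = 4.280 mol
Q = 4.280 × 96500 = 4.130×10^5 C

4.13×10^5 C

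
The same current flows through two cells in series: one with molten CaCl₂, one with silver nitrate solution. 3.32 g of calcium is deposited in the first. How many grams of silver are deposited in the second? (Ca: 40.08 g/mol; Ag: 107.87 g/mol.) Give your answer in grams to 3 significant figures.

n(Ca) = 3.32 / 40.08 = 0.08283 mol
Ca²⁺ + 2e⁻ → Ca, so n(e⁻) = 2 × 0.08283 = 0.1657 mol
The cells are in series, so the same charge (and hence the same n(e⁻) = 0.1657 mol) passes through both.
Ag⁺ + e⁻ → Ag, so n(Ag) = 0.1657 mol
m(Ag) = 0.1657 × 107.87 = 17.9 g

17.9 g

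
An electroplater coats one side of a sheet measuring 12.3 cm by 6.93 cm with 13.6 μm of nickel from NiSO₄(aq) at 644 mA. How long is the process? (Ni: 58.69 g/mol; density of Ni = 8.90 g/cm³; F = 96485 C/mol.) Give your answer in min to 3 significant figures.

Plated area = 12.3 × 6.93 = 85.24 cm²
Volume = 85.24 × 13.6×10⁻⁴ cm = 0.1159 cm³
m(Ni) = 0.1159 × 8.90 = 1.032 g
n(Ni) = 1.032 / 58.69 = 0.01758 mol; n(e⁻) = 2 × 0.01758 = 0.03516 mol
Q = 0.03516 × 96485 = 3392 C
t = 3392 / 0.644 = 5267 s = 87.8 min

87.8 min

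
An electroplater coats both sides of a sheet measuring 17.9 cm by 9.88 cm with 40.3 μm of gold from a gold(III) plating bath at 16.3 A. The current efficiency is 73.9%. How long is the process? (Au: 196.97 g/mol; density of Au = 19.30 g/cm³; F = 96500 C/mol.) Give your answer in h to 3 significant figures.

0.932 h

Plated area = 2 × 17.9 × 9.88 = 353.7 cm²
Volume = 353.7 × 40.3×10⁻⁴ cm = 1.425 cm³
m(Au) = 1.425 × 19.30 = 27.50 g
n(Au) = 27.50 / 196.97 = 0.1396 mol; n(e⁻) = 3 × 0.1396 = 0.4188 mol
Q = 0.4188 × 96500 / 0.739 = 54690 C
t = 54690 / 16.3 = 3355 s = 0.932 h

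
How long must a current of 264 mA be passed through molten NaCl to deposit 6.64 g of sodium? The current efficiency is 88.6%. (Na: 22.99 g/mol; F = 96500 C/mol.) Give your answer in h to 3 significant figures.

n(Na) = 6.64 / 22.99 = 0.2888 mol
Na⁺ + e⁻ → Na, so n(e⁻) = 0.2888 mol
Q = 0.2888 × 96500 / 0.886 = 31460 C
t = Q / I = 31460 / 0.264 = 1.192×10^5 s = 33.1 h

33.1 h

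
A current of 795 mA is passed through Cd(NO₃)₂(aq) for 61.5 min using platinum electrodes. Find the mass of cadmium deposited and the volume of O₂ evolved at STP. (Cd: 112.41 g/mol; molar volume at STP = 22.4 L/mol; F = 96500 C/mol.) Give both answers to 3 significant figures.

Q = 0.795 × 3690 = 2934 C; n(e⁻) = 2934 / 96500 = 0.03040 mol
Cathode: Cd²⁺ + 2e⁻ → Cd → n(Cd) = 0.03040/2 = 0.01520 mol → 1.71 g
Anode: 2H₂O → O₂ + 4H⁺ + 4e⁻ → n(O₂) = 0.03040/4 = 0.007600 mol → 0.170 L

1.71 g Cd; 0.170 L O₂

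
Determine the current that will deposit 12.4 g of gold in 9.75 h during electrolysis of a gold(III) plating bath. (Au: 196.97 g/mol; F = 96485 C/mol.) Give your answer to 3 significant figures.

0.519 A

n(Au) = 12.4 / 196.97 = 0.06295 mol
Au³⁺ + 3e⁻ → Au, so n(e⁻) = 3 × 0.06295 = 0.1889 mol
Q = 0.1889 × 96485 = 18230 C
I = Q / t = 18230 / 35100 s = 0.519 A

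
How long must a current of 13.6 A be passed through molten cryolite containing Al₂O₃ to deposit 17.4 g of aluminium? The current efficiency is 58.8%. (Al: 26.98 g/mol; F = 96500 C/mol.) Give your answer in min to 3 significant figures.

389 min

n(Al) = 17.4 / 26.98 = 0.6449 mol
Al³⁺ + 3e⁻ → Al, so n(e⁻) = 3 × 0.6449 = 1.935 mol
Q = 1.935 × 96500 / 0.588 = 3.176×10^5 C
t = Q / I = 3.176×10^5 / 13.6 = 23350 s = 389 min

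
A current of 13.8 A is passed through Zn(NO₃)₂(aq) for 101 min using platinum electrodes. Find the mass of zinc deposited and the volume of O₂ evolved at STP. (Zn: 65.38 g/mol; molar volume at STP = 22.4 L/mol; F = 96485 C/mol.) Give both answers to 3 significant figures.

Q = 13.8 × 6060 = 83630 C; n(e⁻) = 83630 / 96485 = 0.8668 mol
Cathode: Zn²⁺ + 2e⁻ → Zn → n(Zn) = 0.8668/2 = 0.4334 mol → 28.3 g
Anode: 2H₂O → O₂ + 4H⁺ + 4e⁻ → n(O₂) = 0.8668/4 = 0.2167 mol → 4.85 L

28.3 g Zn; 4.85 L O₂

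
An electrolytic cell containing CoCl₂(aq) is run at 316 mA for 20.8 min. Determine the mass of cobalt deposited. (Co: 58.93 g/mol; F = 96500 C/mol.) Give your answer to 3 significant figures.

Charge passed = 0.316 × 1248 = 394.4 C
n(e⁻) = Q/F = 394.4/96500 = 0.004087 mol
Co²⁺ + 2e⁻ → Co, so n(Co) = 0.004087 / 2 = 0.002044 mol
m = 0.002044 × 58.93 = 0.120 g

0.120 g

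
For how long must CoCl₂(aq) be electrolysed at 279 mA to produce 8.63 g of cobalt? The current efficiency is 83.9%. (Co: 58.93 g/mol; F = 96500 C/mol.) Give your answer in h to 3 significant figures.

33.5 h

n(Co) = 8.63 / 58.93 = 0.1464 mol
Co²⁺ + 2e⁻ → Co, so n(e⁻) = 2 × 0.1464 = 0.2928 mol
Q = 0.2928 × 96500 / 0.839 = 33680 C
t = Q / I = 33680 / 0.279 = 1.207×10^5 s = 33.5 h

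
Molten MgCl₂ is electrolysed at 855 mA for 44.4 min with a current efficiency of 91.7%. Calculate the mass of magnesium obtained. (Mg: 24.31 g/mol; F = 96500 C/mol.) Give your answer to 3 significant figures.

0.263 g

Q = 0.855 × 2664 = 2278 C
n(e⁻) = 2278 / 96500 = 0.02361 mol
Mg²⁺ + 2e⁻ → Mg, so theoretical m(Mg) = 0.01181 × 24.31 = 0.2871 g
Actual mass = 91.7% × 0.2871 = 0.263 g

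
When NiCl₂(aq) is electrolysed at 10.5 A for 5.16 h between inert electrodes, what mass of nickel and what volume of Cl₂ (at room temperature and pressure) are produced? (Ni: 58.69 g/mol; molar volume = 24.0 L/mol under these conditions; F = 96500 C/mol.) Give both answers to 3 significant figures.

59.3 g Ni; 24.3 L Cl₂

Q = 10.5 × 18576 = 1.950×10^5 C; n(e⁻) = 1.950×10^5 / 96500 = 2.021 mol
Cathode: Ni²⁺ + 2e⁻ → Ni → n(Ni) = 2.021/2 = 1.011 mol → 59.3 g
Anode: 2Cl⁻ → Cl₂ + 2e⁻ → n(Cl₂) = 2.021/2 = 1.011 mol → 24.3 L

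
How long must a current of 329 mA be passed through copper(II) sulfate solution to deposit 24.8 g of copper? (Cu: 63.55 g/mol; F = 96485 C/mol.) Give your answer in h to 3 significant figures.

n(Cu) = 24.8 / 63.55 = 0.3902 mol
Cu²⁺ + 2e⁻ → Cu, so n(e⁻) = 2 × 0.3902 = 0.7804 mol
Q = 0.7804 × 96485 = 75300 C
t = Q / I = 75300 / 0.329 = 2.289×10^5 s = 63.6 h

63.6 h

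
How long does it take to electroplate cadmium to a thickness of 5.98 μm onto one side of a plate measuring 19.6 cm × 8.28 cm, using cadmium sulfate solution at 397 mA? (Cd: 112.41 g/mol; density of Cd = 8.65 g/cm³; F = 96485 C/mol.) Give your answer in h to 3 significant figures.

1.01 h

Plated area = 19.6 × 8.28 = 162.3 cm²
Volume = 162.3 × 5.98×10⁻⁴ cm = 0.09706 cm³
m(Cd) = 0.09706 × 8.65 = 0.8396 g
n(Cd) = 0.8396 / 112.41 = 0.007469 mol; n(e⁻) = 2 × 0.007469 = 0.01494 mol
Q = 0.01494 × 96485 = 1441 C
t = 1441 / 0.397 = 3630 s = 1.01 h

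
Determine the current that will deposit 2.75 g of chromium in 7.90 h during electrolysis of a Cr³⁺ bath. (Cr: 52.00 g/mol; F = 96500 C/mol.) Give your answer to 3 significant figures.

n(Cr) = 2.75 / 52.00 = 0.05288 mol
Cr³⁺ + 3e⁻ → Cr, so n(e⁻) = 3 × 0.05288 = 0.1586 mol
Q = 0.1586 × 96500 = 15300 C
I = Q / t = 15300 / 28440 s = 0.538 A

0.538 A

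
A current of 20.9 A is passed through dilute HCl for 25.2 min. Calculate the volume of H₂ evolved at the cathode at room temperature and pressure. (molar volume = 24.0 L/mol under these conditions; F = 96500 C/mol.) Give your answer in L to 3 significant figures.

Q = 20.9 A × 1512 s = 31600 C
n(e⁻) = Q/F = 31600/96500 = 0.3275 mol
2H⁺ + 2e⁻ → H₂, so n(H₂) = 0.3275 / 2 = 0.1638 mol
V = 0.1638 × 24.0 = 3.931 L

3.93 L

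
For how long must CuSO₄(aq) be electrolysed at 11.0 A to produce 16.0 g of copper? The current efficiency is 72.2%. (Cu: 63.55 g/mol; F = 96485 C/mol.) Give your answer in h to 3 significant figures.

n(Cu) = 16.0 / 63.55 = 0.2518 mol
Cu²⁺ + 2e⁻ → Cu, so n(e⁻) = 2 × 0.2518 = 0.5036 mol
Q = 0.5036 × 96485 / 0.722 = 67300 C
t = Q / I = 67300 / 11.0 = 6118 s = 1.70 h

1.70 h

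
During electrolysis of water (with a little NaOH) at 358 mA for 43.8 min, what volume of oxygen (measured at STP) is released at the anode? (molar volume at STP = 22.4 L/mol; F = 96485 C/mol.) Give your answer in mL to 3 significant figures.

Q = It = 0.358 × 2628 = 940.8 C
n(e⁻) = 940.8 / 96485 = 0.009751 mol
2H₂O → O₂ + 4H⁺ + 4e⁻, so n(O₂) = 0.009751 / 4 = 0.002438 mol
V = 0.002438 × 22.4 = 0.05461 L
= 54.6 mL

54.6 mL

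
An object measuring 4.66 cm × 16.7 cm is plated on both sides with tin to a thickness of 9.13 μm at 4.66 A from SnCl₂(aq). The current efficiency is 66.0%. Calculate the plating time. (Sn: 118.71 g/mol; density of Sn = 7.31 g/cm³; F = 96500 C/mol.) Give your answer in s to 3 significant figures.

Plated area = 2 × 4.66 × 16.7 = 155.6 cm²
Volume = 155.6 × 9.13×10⁻⁴ cm = 0.1421 cm³
m(Sn) = 0.1421 × 7.31 = 1.039 g
n(Sn) = 1.039 / 118.71 = 0.008752 mol; n(e⁻) = 2 × 0.008752 = 0.01750 mol
Q = 0.01750 × 96500 / 0.660 = 2559 C
t = 2559 / 4.66 = 549.1 s

549 s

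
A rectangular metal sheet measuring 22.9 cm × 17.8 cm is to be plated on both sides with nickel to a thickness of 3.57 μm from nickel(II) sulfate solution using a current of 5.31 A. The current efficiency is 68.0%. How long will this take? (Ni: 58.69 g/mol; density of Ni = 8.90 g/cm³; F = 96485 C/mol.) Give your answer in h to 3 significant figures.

0.655 h

Plated area = 2 × 22.9 × 17.8 = 815.2 cm²
Volume = 815.2 × 3.57×10⁻⁴ cm = 0.2910 cm³
m(Ni) = 0.2910 × 8.90 = 2.590 g
n(Ni) = 2.590 / 58.69 = 0.04413 mol; n(e⁻) = 2 × 0.04413 = 0.08826 mol
Q = 0.08826 × 96485 / 0.680 = 12520 C
t = 12520 / 5.31 = 2358 s = 0.655 h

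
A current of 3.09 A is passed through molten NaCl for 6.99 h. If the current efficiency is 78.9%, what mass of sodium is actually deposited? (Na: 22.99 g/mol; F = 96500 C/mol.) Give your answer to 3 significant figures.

Q = 3.09 × 25164 = 77760 C
n(e⁻) = 77760 / 96500 = 0.8058 mol
Na⁺ + e⁻ → Na, so theoretical m(Na) = 0.8058 × 22.99 = 18.53 g
Actual mass = 78.9% × 18.53 = 14.6 g

14.6 g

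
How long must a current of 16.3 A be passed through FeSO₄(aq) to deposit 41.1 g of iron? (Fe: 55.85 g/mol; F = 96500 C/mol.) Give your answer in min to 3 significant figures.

n(Fe) = 41.1 / 55.85 = 0.7359 mol
Fe²⁺ + 2e⁻ → Fe, so n(e⁻) = 2 × 0.7359 = 1.472 mol
Q = 1.472 × 96500 = 1.420×10^5 C
t = Q / I = 1.420×10^5 / 16.3 = 8712 s = 145 min

145 min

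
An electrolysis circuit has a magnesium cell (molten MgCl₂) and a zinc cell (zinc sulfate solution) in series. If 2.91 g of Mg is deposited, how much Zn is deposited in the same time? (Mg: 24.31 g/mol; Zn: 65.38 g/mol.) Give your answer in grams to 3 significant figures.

n(Mg) = 2.91 / 24.31 = 0.1197 mol
Mg²⁺ + 2e⁻ → Mg, so n(e⁻) = 2 × 0.1197 = 0.2394 mol
Since the cells are in series, n(e⁻) in the Zn cell is also 0.2394 mol.
Zn²⁺ + 2e⁻ → Zn, so n(Zn) = 0.2394 / 2 = 0.1197 mol
m(Zn) = 0.1197 × 65.38 = 7.83 g

7.83 g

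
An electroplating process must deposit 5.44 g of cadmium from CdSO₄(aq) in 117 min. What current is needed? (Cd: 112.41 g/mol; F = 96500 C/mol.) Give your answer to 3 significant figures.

n(Cd) = 5.44 / 112.41 = 0.04839 mol
Cd²⁺ + 2e⁻ → Cd, so n(e⁻) = 2 × 0.04839 = 0.09678 mol
Q = 0.09678 × 96500 = 9339 C
I = Q / t = 9339 / 7020 s = 1.33 A

1.33 A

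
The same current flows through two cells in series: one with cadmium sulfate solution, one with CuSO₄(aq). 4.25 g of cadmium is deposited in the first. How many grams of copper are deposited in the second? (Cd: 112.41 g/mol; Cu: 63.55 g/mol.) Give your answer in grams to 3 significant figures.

n(Cd) = 4.25 / 112.41 = 0.03781 mol
Cd²⁺ + 2e⁻ → Cd, so n(e⁻) = 2 × 0.03781 = 0.07562 mol
In series, the same 0.07562 mol of electrons flows through the second cell.
Cu²⁺ + 2e⁻ → Cu, so n(Cu) = 0.07562 / 2 = 0.03781 mol
m(Cu) = 0.03781 × 63.55 = 2.40 g

2.40 g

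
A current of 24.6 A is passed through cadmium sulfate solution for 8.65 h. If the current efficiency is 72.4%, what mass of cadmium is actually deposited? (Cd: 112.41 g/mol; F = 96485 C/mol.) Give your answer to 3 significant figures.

323 g

Q = 24.6 × 31140 = 7.660×10^5 C
n(e⁻) = 7.660×10^5 / 96485 = 7.939 mol
Cd²⁺ + 2e⁻ → Cd, so theoretical m(Cd) = 3.970 × 112.41 = 446.3 g
Actual mass = 72.4% × 446.3 = 323 g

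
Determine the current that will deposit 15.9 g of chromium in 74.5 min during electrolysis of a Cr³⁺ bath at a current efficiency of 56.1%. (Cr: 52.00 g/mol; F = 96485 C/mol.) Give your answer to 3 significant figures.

35.3 A

n(Cr) = 15.9 / 52.00 = 0.3058 mol
Cr³⁺ + 3e⁻ → Cr, so n(e⁻) = 3 × 0.3058 = 0.9174 mol
Q = 0.9174 × 96485 / 0.561 = 1.578×10^5 C
I = Q / t = 1.578×10^5 / 4470 s = 35.3 A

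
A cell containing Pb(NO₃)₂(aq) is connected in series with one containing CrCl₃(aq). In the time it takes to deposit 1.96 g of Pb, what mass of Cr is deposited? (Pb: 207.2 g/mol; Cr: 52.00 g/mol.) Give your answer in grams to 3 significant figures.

n(Pb) = 1.96 / 207.2 = 0.009459 mol
Pb²⁺ + 2e⁻ → Pb, so n(e⁻) = 2 × 0.009459 = 0.01892 mol
Since the cells are in series, n(e⁻) in the Cr cell is also 0.01892 mol.
Cr³⁺ + 3e⁻ → Cr, so n(Cr) = 0.01892 / 3 = 0.006307 mol
m(Cr) = 0.006307 × 52.00 = 0.328 g

0.328 g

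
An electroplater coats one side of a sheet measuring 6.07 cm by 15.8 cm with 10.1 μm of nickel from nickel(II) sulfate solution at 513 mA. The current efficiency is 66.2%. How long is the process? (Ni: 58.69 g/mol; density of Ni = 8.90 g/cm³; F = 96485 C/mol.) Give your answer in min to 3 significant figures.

Plated area = 6.07 × 15.8 = 95.91 cm²
Volume = 95.91 × 10.1×10⁻⁴ cm = 0.09687 cm³
m(Ni) = 0.09687 × 8.90 = 0.8621 g
n(Ni) = 0.8621 / 58.69 = 0.01469 mol; n(e⁻) = 2 × 0.01469 = 0.02938 mol
Q = 0.02938 × 96485 / 0.662 = 4282 C
t = 4282 / 0.513 = 8347 s = 139 min

139 min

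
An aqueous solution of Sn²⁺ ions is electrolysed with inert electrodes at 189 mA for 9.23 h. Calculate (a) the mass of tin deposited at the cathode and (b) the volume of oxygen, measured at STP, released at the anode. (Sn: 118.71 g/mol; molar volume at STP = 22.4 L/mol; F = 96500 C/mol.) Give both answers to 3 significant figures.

Q = 0.189 × 33228 = 6280 C; n(e⁻) = 6280 / 96500 = 0.06508 mol
Cathode: Sn²⁺ + 2e⁻ → Sn → n(Sn) = 0.06508/2 = 0.03254 mol → 3.86 g
Anode: 2H₂O → O₂ + 4H⁺ + 4e⁻ → n(O₂) = 0.06508/4 = 0.01627 mol → 0.364 L

3.86 g Sn; 0.364 L O₂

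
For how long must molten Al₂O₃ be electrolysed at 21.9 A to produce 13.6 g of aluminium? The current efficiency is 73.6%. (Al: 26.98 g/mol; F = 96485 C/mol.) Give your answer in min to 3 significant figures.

151 min

n(Al) = 13.6 / 26.98 = 0.5041 mol
Al³⁺ + 3e⁻ → Al, so n(e⁻) = 3 × 0.5041 = 1.512 mol
Q = 1.512 × 96485 / 0.736 = 1.982×10^5 C
t = Q / I = 1.982×10^5 / 21.9 = 9050 s = 151 min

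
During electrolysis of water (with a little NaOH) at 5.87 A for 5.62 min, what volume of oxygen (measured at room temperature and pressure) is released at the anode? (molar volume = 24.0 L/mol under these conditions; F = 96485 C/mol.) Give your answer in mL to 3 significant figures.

Q = 5.87 A × 337.2 s = 1979 C
n(e⁻) = Q/F = 1979/96485 = 0.02051 mol
2H₂O → O₂ + 4H⁺ + 4e⁻, so n(O₂) = 0.02051 / 4 = 0.005128 mol
V = 0.005128 × 24.0 = 0.1231 L
= 123 mL

123 mL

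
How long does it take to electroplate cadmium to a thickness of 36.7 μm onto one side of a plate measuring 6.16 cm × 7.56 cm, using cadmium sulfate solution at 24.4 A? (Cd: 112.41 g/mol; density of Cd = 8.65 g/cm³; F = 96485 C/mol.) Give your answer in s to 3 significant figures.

Plated area = 6.16 × 7.56 = 46.57 cm²
Volume = 46.57 × 36.7×10⁻⁴ cm = 0.1709 cm³
m(Cd) = 0.1709 × 8.65 = 1.478 g
n(Cd) = 1.478 / 112.41 = 0.01315 mol; n(e⁻) = 2 × 0.01315 = 0.02630 mol
Q = 0.02630 × 96485 = 2538 C
t = 2538 / 24.4 = 104.0 s

104 s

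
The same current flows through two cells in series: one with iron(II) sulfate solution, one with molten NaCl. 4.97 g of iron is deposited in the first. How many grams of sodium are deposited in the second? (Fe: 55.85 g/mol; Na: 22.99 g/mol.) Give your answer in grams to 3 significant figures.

4.09 g

n(Fe) = 4.97 / 55.85 = 0.08899 mol
Fe²⁺ + 2e⁻ → Fe, so n(e⁻) = 2 × 0.08899 = 0.1780 mol
Same current for the same time ⇒ same n(e⁻) = 0.1780 mol in both cells.
Na⁺ + e⁻ → Na, so n(Na) = 0.1780 mol
m(Na) = 0.1780 × 22.99 = 4.09 g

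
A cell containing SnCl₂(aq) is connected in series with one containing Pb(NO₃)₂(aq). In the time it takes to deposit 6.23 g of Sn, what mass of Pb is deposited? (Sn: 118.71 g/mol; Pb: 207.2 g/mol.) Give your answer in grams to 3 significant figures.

n(Sn) = 6.23 / 118.71 = 0.05248 mol
Sn²⁺ + 2e⁻ → Sn, so n(e⁻) = 2 × 0.05248 = 0.1050 mol
Same current for the same time ⇒ same n(e⁻) = 0.1050 mol in both cells.
Pb²⁺ + 2e⁻ → Pb, so n(Pb) = 0.1050 / 2 = 0.05250 mol
m(Pb) = 0.05250 × 207.2 = 10.9 g

10.9 g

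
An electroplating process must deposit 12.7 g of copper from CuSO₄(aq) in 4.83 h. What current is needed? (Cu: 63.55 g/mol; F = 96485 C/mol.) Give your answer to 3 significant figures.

n(Cu) = 12.7 / 63.55 = 0.1998 mol
Cu²⁺ + 2e⁻ → Cu, so n(e⁻) = 2 × 0.1998 = 0.3996 mol
Q = 0.3996 × 96485 = 38560 C
I = Q / t = 38560 / 17388 s = 2.22 A

2.22 A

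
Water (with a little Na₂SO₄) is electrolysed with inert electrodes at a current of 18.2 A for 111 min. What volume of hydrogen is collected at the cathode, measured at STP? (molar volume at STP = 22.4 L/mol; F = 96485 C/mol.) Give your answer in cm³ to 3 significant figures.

14100 cm³

Q = 18.2 A × 6660 s = 1.212×10^5 C
n(e⁻) = Q/F = 1.212×10^5/96485 = 1.256 mol
2H⁺ + 2e⁻ → H₂, so n(H₂) = 1.256 / 2 = 0.6280 mol
V = 0.6280 × 22.4 = 14.07 L
= 14100 cm³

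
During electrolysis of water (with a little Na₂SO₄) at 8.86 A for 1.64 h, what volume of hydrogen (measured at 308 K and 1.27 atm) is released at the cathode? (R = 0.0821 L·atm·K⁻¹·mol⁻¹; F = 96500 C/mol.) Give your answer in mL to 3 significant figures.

Charge passed = 8.86 × 5904 = 52310 C
n(e⁻) = Q/F = 52310/96500 = 0.5421 mol
2H⁺ + 2e⁻ → H₂, so n(H₂) = 0.5421 / 2 = 0.2711 mol
V = nRT/P = 0.2711 × 0.0821 × 308 / 1.27 = 5.398 L
= 5400 mL

5400 mL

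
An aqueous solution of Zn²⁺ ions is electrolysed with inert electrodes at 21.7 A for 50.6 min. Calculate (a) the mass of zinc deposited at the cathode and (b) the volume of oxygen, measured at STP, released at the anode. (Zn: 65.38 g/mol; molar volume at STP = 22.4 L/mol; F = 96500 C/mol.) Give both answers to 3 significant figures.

22.3 g Zn; 3.82 L O₂

Q = 21.7 × 3036 = 65880 C; n(e⁻) = 65880 / 96500 = 0.6827 mol
Cathode: Zn²⁺ + 2e⁻ → Zn → n(Zn) = 0.6827/2 = 0.3414 mol → 22.3 g
Anode: 2H₂O → O₂ + 4H⁺ + 4e⁻ → n(O₂) = 0.6827/4 = 0.1707 mol → 3.82 L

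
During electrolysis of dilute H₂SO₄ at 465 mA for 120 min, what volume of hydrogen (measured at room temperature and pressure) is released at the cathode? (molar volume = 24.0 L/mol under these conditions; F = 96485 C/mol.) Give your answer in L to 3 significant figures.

0.416 L

Charge passed = 0.465 × 7200 = 3348 C
n(e⁻) = 3348 / 96485 = 0.03470 mol
2H⁺ + 2e⁻ → H₂, so n(H₂) = 0.03470 / 2 = 0.01735 mol
V = 0.01735 × 24.0 = 0.4164 L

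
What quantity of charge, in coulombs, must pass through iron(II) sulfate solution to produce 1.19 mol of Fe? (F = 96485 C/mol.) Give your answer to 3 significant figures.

Fe²⁺ + 2e⁻ → Fe, so n(e⁻) = 2 × 1.19 = 2.380 mol
Q = 2.380 × 96485 = 2.296×10^5 C

2.30×10^5 C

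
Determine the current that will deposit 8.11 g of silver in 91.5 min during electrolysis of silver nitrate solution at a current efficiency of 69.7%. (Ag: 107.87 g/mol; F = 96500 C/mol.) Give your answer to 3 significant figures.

n(Ag) = 8.11 / 107.87 = 0.07518 mol
Ag⁺ + e⁻ → Ag, so n(e⁻) = 0.07518 mol
Q = 0.07518 × 96500 / 0.697 = 10410 C
I = Q / t = 10410 / 5490 s = 1.90 A

1.90 A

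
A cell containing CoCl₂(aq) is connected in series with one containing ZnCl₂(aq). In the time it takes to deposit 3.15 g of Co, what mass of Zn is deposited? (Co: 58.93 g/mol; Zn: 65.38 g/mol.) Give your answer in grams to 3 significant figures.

n(Co) = 3.15 / 58.93 = 0.05345 mol
Co²⁺ + 2e⁻ → Co, so n(e⁻) = 2 × 0.05345 = 0.1069 mol
Same current for the same time ⇒ same n(e⁻) = 0.1069 mol in both cells.
Zn²⁺ + 2e⁻ → Zn, so n(Zn) = 0.1069 / 2 = 0.05345 mol
m(Zn) = 0.05345 × 65.38 = 3.49 g

3.49 g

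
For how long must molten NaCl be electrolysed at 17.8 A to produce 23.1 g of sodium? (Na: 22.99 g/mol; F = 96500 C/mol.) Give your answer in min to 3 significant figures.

n(Na) = 23.1 / 22.99 = 1.005 mol
Na⁺ + e⁻ → Na, so n(e⁻) = 1.005 mol
Q = 1.005 × 96500 = 96980 C
t = Q / I = 96980 / 17.8 = 5448 s = 90.8 min

90.8 min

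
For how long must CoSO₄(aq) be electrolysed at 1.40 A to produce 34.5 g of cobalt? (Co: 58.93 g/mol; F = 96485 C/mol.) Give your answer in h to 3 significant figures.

22.4 h

n(Co) = 34.5 / 58.93 = 0.5854 mol
Co²⁺ + 2e⁻ → Co, so n(e⁻) = 2 × 0.5854 = 1.171 mol
Q = 1.171 × 96485 = 1.130×10^5 C
t = Q / I = 1.130×10^5 / 1.40 = 80710 s = 22.4 h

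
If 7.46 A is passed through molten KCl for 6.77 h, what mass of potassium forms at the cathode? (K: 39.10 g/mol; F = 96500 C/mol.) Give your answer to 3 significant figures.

73.7 g

Charge passed = 7.46 × 24372 = 1.818×10^5 C
n(e⁻) = Q/F = 1.818×10^5/96500 = 1.884 mol
K⁺ + e⁻ → K, so n(K) = 1.884 mol
m = 1.884 × 39.10 = 73.7 g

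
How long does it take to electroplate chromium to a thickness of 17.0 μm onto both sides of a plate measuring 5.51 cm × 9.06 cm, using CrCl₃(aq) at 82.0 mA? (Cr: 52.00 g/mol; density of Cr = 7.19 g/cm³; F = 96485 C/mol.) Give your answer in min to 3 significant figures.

1380 min

Plated area = 2 × 5.51 × 9.06 = 99.84 cm²
Volume = 99.84 × 17.0×10⁻⁴ cm = 0.1697 cm³
m(Cr) = 0.1697 × 7.19 = 1.220 g
n(Cr) = 1.220 / 52.00 = 0.02346 mol; n(e⁻) = 3 × 0.02346 = 0.07038 mol
Q = 0.07038 × 96485 = 6791 C
t = 6791 / 0.0820 = 82820 s = 1380 min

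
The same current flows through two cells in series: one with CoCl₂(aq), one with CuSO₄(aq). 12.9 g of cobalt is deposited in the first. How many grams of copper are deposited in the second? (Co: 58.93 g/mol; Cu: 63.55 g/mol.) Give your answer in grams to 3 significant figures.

13.9 g

n(Co) = 12.9 / 58.93 = 0.2189 mol
Co²⁺ + 2e⁻ → Co, so n(e⁻) = 2 × 0.2189 = 0.4378 mol
In series, the same 0.4378 mol of electrons flows through the second cell.
Cu²⁺ + 2e⁻ → Cu, so n(Cu) = 0.4378 / 2 = 0.2189 mol
m(Cu) = 0.2189 × 63.55 = 13.9 g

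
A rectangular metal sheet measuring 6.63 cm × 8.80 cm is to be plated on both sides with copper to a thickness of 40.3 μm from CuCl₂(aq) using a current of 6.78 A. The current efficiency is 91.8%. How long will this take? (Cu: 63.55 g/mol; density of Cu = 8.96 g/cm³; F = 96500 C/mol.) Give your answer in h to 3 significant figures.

Plated area = 2 × 6.63 × 8.80 = 116.7 cm²
Volume = 116.7 × 40.3×10⁻⁴ cm = 0.4703 cm³
m(Cu) = 0.4703 × 8.96 = 4.214 g
n(Cu) = 4.214 / 63.55 = 0.06631 mol; n(e⁻) = 2 × 0.06631 = 0.1326 mol
Q = 0.1326 × 96500 / 0.918 = 13940 C
t = 13940 / 6.78 = 2056 s = 0.571 h

0.571 h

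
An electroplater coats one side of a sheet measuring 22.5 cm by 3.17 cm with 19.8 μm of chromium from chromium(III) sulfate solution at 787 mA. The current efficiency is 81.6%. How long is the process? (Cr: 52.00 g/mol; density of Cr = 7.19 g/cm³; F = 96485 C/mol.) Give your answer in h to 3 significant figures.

Plated area = 22.5 × 3.17 = 71.33 cm²
Volume = 71.33 × 19.8×10⁻⁴ cm = 0.1412 cm³
m(Cr) = 0.1412 × 7.19 = 1.015 g
n(Cr) = 1.015 / 52.00 = 0.01952 mol; n(e⁻) = 3 × 0.01952 = 0.05856 mol
Q = 0.05856 × 96485 / 0.816 = 6924 C
t = 6924 / 0.787 = 8798 s = 2.44 h

2.44 h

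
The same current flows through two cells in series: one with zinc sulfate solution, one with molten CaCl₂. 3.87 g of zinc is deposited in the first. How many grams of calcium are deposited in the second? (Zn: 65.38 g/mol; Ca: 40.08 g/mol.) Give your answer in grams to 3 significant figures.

2.37 g

n(Zn) = 3.87 / 65.38 = 0.05919 mol
Zn²⁺ + 2e⁻ → Zn, so n(e⁻) = 2 × 0.05919 = 0.1184 mol
In series, the same 0.1184 mol of electrons flows through the second cell.
Ca²⁺ + 2e⁻ → Ca, so n(Ca) = 0.1184 / 2 = 0.05920 mol
m(Ca) = 0.05920 × 40.08 = 2.37 g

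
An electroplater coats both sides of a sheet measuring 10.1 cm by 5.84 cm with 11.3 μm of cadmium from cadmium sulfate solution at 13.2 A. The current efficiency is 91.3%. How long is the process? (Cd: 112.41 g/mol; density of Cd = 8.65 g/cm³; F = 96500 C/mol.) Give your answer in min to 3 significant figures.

Plated area = 2 × 10.1 × 5.84 = 118.0 cm²
Volume = 118.0 × 11.3×10⁻⁴ cm = 0.1333 cm³
m(Cd) = 0.1333 × 8.65 = 1.153 g
n(Cd) = 1.153 / 112.41 = 0.01026 mol; n(e⁻) = 2 × 0.01026 = 0.02052 mol
Q = 0.02052 × 96500 / 0.913 = 2169 C
t = 2169 / 13.2 = 164.3 s = 2.74 min

2.74 min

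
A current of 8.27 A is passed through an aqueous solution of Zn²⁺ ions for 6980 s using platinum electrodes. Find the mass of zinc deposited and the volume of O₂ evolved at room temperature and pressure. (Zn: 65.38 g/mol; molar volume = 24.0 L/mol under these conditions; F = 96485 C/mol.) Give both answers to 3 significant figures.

Q = 8.27 × 6980 = 57720 C; n(e⁻) = 57720 / 96485 = 0.5982 mol
Cathode: Zn²⁺ + 2e⁻ → Zn → n(Zn) = 0.5982/2 = 0.2991 mol → 19.6 g
Anode: 2H₂O → O₂ + 4H⁺ + 4e⁻ → n(O₂) = 0.5982/4 = 0.1496 mol → 3.59 L

19.6 g Zn; 3.59 L O₂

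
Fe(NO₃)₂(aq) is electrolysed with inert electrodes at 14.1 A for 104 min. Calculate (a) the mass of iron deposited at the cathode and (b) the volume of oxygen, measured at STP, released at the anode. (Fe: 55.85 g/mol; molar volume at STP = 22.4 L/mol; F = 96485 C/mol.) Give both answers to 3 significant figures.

25.5 g Fe; 5.11 L O₂

Q = 14.1 × 6240 = 87980 C; n(e⁻) = 87980 / 96485 = 0.9119 mol
Cathode: Fe²⁺ + 2e⁻ → Fe → n(Fe) = 0.9119/2 = 0.4560 mol → 25.5 g
Anode: 2H₂O → O₂ + 4H⁺ + 4e⁻ → n(O₂) = 0.9119/4 = 0.2280 mol → 5.11 L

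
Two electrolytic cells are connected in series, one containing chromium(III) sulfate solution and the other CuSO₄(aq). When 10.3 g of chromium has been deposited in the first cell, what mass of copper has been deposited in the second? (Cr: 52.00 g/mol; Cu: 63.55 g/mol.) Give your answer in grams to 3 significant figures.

n(Cr) = 10.3 / 52.00 = 0.1981 mol
Cr³⁺ + 3e⁻ → Cr, so n(e⁻) = 3 × 0.1981 = 0.5943 mol
Since the cells are in series, n(e⁻) in the Cu cell is also 0.5943 mol.
Cu²⁺ + 2e⁻ → Cu, so n(Cu) = 0.5943 / 2 = 0.2972 mol
m(Cu) = 0.2972 × 63.55 = 18.9 g

18.9 g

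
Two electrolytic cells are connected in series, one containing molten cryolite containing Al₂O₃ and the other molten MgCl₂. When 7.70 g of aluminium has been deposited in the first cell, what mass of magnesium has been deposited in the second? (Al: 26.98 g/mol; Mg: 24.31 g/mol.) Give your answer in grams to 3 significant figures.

10.4 g

n(Al) = 7.70 / 26.98 = 0.2854 mol
Al³⁺ + 3e⁻ → Al, so n(e⁻) = 3 × 0.2854 = 0.8562 mol
In series, the same 0.8562 mol of electrons flows through the second cell.
Mg²⁺ + 2e⁻ → Mg, so n(Mg) = 0.8562 / 2 = 0.4281 mol
m(Mg) = 0.4281 × 24.31 = 10.4 g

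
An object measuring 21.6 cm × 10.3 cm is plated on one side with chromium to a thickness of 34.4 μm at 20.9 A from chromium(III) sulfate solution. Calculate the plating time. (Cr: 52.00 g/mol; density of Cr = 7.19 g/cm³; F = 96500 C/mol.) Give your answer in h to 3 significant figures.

0.407 h

Plated area = 21.6 × 10.3 = 222.5 cm²
Volume = 222.5 × 34.4×10⁻⁴ cm = 0.7654 cm³
m(Cr) = 0.7654 × 7.19 = 5.503 g
n(Cr) = 5.503 / 52.00 = 0.1058 mol; n(e⁻) = 3 × 0.1058 = 0.3174 mol
Q = 0.3174 × 96500 = 30630 C
t = 30630 / 20.9 = 1466 s = 0.407 h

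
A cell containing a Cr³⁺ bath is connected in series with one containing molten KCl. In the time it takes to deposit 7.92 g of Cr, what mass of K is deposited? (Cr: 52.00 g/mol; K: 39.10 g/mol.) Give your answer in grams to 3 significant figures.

17.9 g

n(Cr) = 7.92 / 52.00 = 0.1523 mol
Cr³⁺ + 3e⁻ → Cr, so n(e⁻) = 3 × 0.1523 = 0.4569 mol
The cells are in series, so the same charge (and hence the same n(e⁻) = 0.4569 mol) passes through both.
K⁺ + e⁻ → K, so n(K) = 0.4569 mol
m(K) = 0.4569 × 39.10 = 17.9 g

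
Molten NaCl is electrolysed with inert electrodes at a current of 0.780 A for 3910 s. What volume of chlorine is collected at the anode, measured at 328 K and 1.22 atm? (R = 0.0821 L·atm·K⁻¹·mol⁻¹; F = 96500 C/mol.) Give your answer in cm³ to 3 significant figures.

349 cm³

Q = 0.780 A × 3910 s = 3050 C
n(e⁻) = 3050 / 96500 = 0.03161 mol
2Cl⁻ → Cl₂ + 2e⁻, so n(Cl₂) = 0.03161 / 2 = 0.01581 mol
V = nRT/P = 0.01581 × 0.0821 × 328 / 1.22 = 0.3490 L
= 349 cm³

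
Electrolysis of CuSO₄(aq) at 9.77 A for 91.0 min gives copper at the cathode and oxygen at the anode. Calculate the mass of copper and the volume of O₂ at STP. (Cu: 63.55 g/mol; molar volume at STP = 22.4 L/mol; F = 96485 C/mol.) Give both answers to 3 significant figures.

17.6 g Cu; 3.10 L O₂

Q = 9.77 × 5460 = 53340 C; n(e⁻) = 53340 / 96485 = 0.5528 mol
Cathode: Cu²⁺ + 2e⁻ → Cu → n(Cu) = 0.5528/2 = 0.2764 mol → 17.6 g
Anode: 2H₂O → O₂ + 4H⁺ + 4e⁻ → n(O₂) = 0.5528/4 = 0.1382 mol → 3.10 L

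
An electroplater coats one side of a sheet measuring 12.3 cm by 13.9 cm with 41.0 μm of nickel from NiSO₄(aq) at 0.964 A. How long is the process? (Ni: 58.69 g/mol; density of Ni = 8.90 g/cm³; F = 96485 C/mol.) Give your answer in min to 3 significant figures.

355 min

Plated area = 12.3 × 13.9 = 171.0 cm²
Volume = 171.0 × 41.0×10⁻⁴ cm = 0.7011 cm³
m(Ni) = 0.7011 × 8.90 = 6.240 g
n(Ni) = 6.240 / 58.69 = 0.1063 mol; n(e⁻) = 2 × 0.1063 = 0.2126 mol
Q = 0.2126 × 96485 = 20510 C
t = 20510 / 0.964 = 21280 s = 355 min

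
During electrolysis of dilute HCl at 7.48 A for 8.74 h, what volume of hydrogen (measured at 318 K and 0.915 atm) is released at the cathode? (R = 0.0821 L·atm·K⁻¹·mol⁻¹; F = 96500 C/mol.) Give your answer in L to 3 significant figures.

34.8 L

Charge passed = 7.48 × 31464 = 2.354×10^5 C
n(e⁻) = 2.354×10^5 / 96500 = 2.439 mol
2H⁺ + 2e⁻ → H₂, so n(H₂) = 2.439 / 2 = 1.220 mol
V = nRT/P = 1.220 × 0.0821 × 318 / 0.915 = 34.81 L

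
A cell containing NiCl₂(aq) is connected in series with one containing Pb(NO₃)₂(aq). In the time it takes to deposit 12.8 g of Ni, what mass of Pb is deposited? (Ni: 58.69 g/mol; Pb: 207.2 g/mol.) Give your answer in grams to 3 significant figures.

45.2 g

n(Ni) = 12.8 / 58.69 = 0.2181 mol
Ni²⁺ + 2e⁻ → Ni, so n(e⁻) = 2 × 0.2181 = 0.4362 mol
The cells are in series, so the same charge (and hence the same n(e⁻) = 0.4362 mol) passes through both.
Pb²⁺ + 2e⁻ → Pb, so n(Pb) = 0.4362 / 2 = 0.2181 mol
m(Pb) = 0.2181 × 207.2 = 45.2 g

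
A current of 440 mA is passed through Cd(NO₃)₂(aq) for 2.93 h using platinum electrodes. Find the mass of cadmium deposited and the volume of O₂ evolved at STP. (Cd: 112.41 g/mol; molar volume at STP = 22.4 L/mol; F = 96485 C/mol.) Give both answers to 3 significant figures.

2.70 g Cd; 0.269 L O₂

Q = 0.440 × 10548 = 4641 C; n(e⁻) = 4641 / 96485 = 0.04810 mol
Cathode: Cd²⁺ + 2e⁻ → Cd → n(Cd) = 0.04810/2 = 0.02405 mol → 2.70 g
Anode: 2H₂O → O₂ + 4H⁺ + 4e⁻ → n(O₂) = 0.04810/4 = 0.01203 mol → 0.269 L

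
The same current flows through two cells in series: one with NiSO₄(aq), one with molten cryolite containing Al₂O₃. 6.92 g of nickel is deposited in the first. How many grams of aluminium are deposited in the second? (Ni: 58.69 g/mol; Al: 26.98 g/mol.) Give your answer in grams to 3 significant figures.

2.12 g

n(Ni) = 6.92 / 58.69 = 0.1179 mol
Ni²⁺ + 2e⁻ → Ni, so n(e⁻) = 2 × 0.1179 = 0.2358 mol
The cells are in series, so the same charge (and hence the same n(e⁻) = 0.2358 mol) passes through both.
Al³⁺ + 3e⁻ → Al, so n(Al) = 0.2358 / 3 = 0.07860 mol
m(Al) = 0.07860 × 26.98 = 2.12 g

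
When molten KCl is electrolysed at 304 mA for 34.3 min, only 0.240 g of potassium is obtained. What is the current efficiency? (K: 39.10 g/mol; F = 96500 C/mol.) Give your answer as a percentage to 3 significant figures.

94.7%

Q = 0.304 × 2058 = 625.6 C
n(e⁻) = 625.6 / 96500 = 0.006483 mol
K⁺ + e⁻ → K, so theoretical n(K) = 0.006483 mol → 0.2535 g
Efficiency = 0.240 / 0.2535 = 0.9467 = 94.7%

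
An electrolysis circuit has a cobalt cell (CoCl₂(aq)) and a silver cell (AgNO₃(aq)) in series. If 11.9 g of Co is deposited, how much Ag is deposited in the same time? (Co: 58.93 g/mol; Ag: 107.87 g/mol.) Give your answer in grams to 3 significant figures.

n(Co) = 11.9 / 58.93 = 0.2019 mol
Co²⁺ + 2e⁻ → Co, so n(e⁻) = 2 × 0.2019 = 0.4038 mol
Same current for the same time ⇒ same n(e⁻) = 0.4038 mol in both cells.
Ag⁺ + e⁻ → Ag, so n(Ag) = 0.4038 mol
m(Ag) = 0.4038 × 107.87 = 43.6 g

43.6 g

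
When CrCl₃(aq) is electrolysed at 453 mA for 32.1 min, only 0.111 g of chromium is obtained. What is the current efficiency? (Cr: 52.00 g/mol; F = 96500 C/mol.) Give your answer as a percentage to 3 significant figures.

70.8%

Q = 0.453 × 1926 = 872.5 C
n(e⁻) = 872.5 / 96500 = 0.009041 mol
Cr³⁺ + 3e⁻ → Cr, so theoretical n(Cr) = 0.003014 mol → 0.1567 g
Efficiency = 0.111 / 0.1567 = 0.7084 = 70.8%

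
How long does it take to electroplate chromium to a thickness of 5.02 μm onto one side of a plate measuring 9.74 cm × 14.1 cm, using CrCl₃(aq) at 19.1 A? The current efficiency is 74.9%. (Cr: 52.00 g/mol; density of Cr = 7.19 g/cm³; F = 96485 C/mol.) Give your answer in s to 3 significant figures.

Plated area = 9.74 × 14.1 = 137.3 cm²
Volume = 137.3 × 5.02×10⁻⁴ cm = 0.06892 cm³
m(Cr) = 0.06892 × 7.19 = 0.4955 g
n(Cr) = 0.4955 / 52.00 = 0.009529 mol; n(e⁻) = 3 × 0.009529 = 0.02859 mol
Q = 0.02859 × 96485 / 0.749 = 3683 C
t = 3683 / 19.1 = 192.8 s

193 s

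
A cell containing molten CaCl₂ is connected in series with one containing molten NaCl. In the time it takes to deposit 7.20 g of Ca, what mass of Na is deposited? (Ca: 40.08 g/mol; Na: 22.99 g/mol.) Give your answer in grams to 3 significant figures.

n(Ca) = 7.20 / 40.08 = 0.1796 mol
Ca²⁺ + 2e⁻ → Ca, so n(e⁻) = 2 × 0.1796 = 0.3592 mol
The cells are in series, so the same charge (and hence the same n(e⁻) = 0.3592 mol) passes through both.
Na⁺ + e⁻ → Na, so n(Na) = 0.3592 mol
m(Na) = 0.3592 × 22.99 = 8.26 g

8.26 g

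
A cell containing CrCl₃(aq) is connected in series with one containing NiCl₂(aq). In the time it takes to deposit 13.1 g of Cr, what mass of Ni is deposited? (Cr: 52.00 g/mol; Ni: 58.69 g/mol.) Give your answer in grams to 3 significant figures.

22.2 g

n(Cr) = 13.1 / 52.00 = 0.2519 mol
Cr³⁺ + 3e⁻ → Cr, so n(e⁻) = 3 × 0.2519 = 0.7557 mol
Same current for the same time ⇒ same n(e⁻) = 0.7557 mol in both cells.
Ni²⁺ + 2e⁻ → Ni, so n(Ni) = 0.7557 / 2 = 0.3779 mol
m(Ni) = 0.3779 × 58.69 = 22.2 g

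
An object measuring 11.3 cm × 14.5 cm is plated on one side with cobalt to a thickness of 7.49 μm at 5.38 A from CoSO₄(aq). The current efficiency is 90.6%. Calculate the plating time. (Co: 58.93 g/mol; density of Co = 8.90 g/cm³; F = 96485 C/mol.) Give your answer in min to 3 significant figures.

Plated area = 11.3 × 14.5 = 163.9 cm²
Volume = 163.9 × 7.49×10⁻⁴ cm = 0.1228 cm³
m(Co) = 0.1228 × 8.90 = 1.093 g
n(Co) = 1.093 / 58.93 = 0.01855 mol; n(e⁻) = 2 × 0.01855 = 0.03710 mol
Q = 0.03710 × 96485 / 0.906 = 3951 C
t = 3951 / 5.38 = 734.4 s = 12.2 min

12.2 min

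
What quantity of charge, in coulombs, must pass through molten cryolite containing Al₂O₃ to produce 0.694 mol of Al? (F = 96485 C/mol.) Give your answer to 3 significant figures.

2.01×10^5 C

Al³⁺ + 3e⁻ → Al, so n(e⁻) = 3 × 0.694 = 2.082 mol
Q = 2.082 × 96485 = 2.009×10^5 C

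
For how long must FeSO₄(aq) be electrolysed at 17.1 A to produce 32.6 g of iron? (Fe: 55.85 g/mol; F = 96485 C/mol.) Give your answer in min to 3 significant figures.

n(Fe) = 32.6 / 55.85 = 0.5837 mol
Fe²⁺ + 2e⁻ → Fe, so n(e⁻) = 2 × 0.5837 = 1.167 mol
Q = 1.167 × 96485 = 1.126×10^5 C
t = Q / I = 1.126×10^5 / 17.1 = 6585 s = 110 min

110 min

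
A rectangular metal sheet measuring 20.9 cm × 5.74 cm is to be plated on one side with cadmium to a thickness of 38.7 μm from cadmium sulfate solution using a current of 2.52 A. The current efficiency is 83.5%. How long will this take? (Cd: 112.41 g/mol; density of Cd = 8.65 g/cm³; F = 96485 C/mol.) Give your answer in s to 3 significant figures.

3280 s

Plated area = 20.9 × 5.74 = 120.0 cm²
Volume = 120.0 × 38.7×10⁻⁴ cm = 0.4644 cm³
m(Cd) = 0.4644 × 8.65 = 4.017 g
n(Cd) = 4.017 / 112.41 = 0.03574 mol; n(e⁻) = 2 × 0.03574 = 0.07148 mol
Q = 0.07148 × 96485 / 0.835 = 8260 C
t = 8260 / 2.52 = 3278 s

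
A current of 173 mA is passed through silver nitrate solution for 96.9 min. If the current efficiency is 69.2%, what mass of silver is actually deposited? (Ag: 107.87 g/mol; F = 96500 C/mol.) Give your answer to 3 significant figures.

0.778 g

Q = 0.173 × 5814 = 1006 C
n(e⁻) = 1006 / 96500 = 0.01042 mol
Ag⁺ + e⁻ → Ag, so theoretical m(Ag) = 0.01042 × 107.87 = 1.124 g
Actual mass = 69.2% × 1.124 = 0.778 g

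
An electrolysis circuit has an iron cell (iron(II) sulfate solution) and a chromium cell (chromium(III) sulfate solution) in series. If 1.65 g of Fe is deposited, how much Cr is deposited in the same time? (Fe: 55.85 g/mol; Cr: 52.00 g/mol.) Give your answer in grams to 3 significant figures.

1.02 g

n(Fe) = 1.65 / 55.85 = 0.02954 mol
Fe²⁺ + 2e⁻ → Fe, so n(e⁻) = 2 × 0.02954 = 0.05908 mol
The cells are in series, so the same charge (and hence the same n(e⁻) = 0.05908 mol) passes through both.
Cr³⁺ + 3e⁻ → Cr, so n(Cr) = 0.05908 / 3 = 0.01969 mol
m(Cr) = 0.01969 × 52.00 = 1.02 g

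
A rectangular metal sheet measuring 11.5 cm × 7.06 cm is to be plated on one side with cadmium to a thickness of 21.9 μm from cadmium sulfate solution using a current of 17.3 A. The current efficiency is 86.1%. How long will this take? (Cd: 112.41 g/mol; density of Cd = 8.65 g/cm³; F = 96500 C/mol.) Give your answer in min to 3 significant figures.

2.95 min

Plated area = 11.5 × 7.06 = 81.19 cm²
Volume = 81.19 × 21.9×10⁻⁴ cm = 0.1778 cm³
m(Cd) = 0.1778 × 8.65 = 1.538 g
n(Cd) = 1.538 / 112.41 = 0.01368 mol; n(e⁻) = 2 × 0.01368 = 0.02736 mol
Q = 0.02736 × 96500 / 0.861 = 3066 C
t = 3066 / 17.3 = 177.2 s = 2.95 min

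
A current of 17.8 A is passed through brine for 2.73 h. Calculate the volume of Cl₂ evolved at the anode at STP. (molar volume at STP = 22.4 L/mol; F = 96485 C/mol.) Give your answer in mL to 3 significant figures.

20300 mL

Charge passed = 17.8 × 9828 = 1.749×10^5 C
n(e⁻) = Q/F = 1.749×10^5/96485 = 1.813 mol
2Cl⁻ → Cl₂ + 2e⁻, so n(Cl₂) = 1.813 / 2 = 0.9065 mol
V = 0.9065 × 22.4 = 20.31 L
= 20300 mL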